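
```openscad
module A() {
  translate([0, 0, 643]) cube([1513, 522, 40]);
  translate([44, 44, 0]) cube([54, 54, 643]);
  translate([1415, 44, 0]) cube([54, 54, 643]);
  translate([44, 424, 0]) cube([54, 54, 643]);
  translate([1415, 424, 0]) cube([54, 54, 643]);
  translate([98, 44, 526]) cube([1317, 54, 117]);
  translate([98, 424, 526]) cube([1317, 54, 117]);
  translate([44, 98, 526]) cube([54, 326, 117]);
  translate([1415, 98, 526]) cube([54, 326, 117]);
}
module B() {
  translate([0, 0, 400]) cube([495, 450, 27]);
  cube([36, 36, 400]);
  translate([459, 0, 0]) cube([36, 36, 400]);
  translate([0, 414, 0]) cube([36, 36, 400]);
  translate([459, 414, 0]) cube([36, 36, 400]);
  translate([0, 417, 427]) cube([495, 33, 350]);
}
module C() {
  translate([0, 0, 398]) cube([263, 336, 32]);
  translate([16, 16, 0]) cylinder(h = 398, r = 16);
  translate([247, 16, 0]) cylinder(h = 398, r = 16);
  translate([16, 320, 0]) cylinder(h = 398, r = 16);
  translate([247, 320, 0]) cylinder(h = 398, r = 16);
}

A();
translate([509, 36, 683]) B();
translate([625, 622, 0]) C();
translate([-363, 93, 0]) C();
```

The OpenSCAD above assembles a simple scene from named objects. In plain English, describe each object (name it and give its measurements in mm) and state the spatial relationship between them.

A is a table with a 1513×522 mm rectangular top, 40 mm thick, top surface at z = 683 mm, supported by four 54×54 mm square legs, each inset 44 mm from the nearest pair of top edges, running from the floor. Four apron rails, 54 mm thick and 117 mm tall, run between adjacent legs with their top edges flush with the underside of the top and their outer faces flush with the legs' outer faces.

B is a chair: 495×450 mm seat, 27 mm thick, top at z = 427 mm, on four 36 mm square corner legs flush with the seat edges. A 33 mm thick backrest slab spans the full seat width, extending 350 mm above the seat top, its back face flush with the seat's +y edge.

C is a four-legged stool. The seat is 263×336 mm, 32 mm thick, top at z = 430 mm. It stands on four round legs, each 32 mm in diameter, from z = 0 to the seat underside, each leg's axis is inset half a diameter from the nearest pair of seat edges (so the leg's bounding box is flush with the corner).

The chair is on top of the table, centred. Two stools sit around the table at the +y, −x sides.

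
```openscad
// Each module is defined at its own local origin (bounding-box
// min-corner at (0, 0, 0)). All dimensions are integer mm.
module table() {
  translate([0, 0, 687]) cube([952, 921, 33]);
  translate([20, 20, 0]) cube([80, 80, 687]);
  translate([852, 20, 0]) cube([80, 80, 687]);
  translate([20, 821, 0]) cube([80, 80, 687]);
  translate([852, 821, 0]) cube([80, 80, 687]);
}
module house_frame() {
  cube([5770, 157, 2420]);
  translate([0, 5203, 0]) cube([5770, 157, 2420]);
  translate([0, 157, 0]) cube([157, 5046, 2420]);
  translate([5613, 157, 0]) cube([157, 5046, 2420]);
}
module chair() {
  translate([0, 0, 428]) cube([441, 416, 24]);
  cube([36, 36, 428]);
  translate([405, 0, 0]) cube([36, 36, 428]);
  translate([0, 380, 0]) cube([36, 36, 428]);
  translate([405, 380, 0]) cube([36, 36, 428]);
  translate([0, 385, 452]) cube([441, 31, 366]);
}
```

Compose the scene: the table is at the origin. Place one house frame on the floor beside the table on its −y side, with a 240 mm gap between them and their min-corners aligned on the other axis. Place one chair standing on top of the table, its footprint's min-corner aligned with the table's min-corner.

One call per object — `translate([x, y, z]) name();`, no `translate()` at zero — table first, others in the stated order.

table();
translate([0, -5600, 0]) house_frame();
translate([0, 0, 720]) chair();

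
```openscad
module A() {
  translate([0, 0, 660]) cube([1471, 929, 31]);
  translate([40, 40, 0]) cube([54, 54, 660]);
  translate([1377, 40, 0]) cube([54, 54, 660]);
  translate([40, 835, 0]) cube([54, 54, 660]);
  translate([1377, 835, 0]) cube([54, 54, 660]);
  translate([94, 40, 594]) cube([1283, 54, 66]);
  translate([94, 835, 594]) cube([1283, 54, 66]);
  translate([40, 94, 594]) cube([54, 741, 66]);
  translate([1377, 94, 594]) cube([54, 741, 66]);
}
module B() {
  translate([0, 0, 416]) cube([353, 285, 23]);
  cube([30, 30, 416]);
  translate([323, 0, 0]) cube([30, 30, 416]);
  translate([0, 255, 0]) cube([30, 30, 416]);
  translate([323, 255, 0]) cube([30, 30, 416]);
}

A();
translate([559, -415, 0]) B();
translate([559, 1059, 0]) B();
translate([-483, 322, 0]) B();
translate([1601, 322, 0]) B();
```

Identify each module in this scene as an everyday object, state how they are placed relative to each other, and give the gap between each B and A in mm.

Each stool's nearest face is 130 mm from the table's bounding box.

A is a table. B is a stool. Four stools sit around the table at the −y, +y, −x, +x sides. The gap between each stool and the table is 130 mm.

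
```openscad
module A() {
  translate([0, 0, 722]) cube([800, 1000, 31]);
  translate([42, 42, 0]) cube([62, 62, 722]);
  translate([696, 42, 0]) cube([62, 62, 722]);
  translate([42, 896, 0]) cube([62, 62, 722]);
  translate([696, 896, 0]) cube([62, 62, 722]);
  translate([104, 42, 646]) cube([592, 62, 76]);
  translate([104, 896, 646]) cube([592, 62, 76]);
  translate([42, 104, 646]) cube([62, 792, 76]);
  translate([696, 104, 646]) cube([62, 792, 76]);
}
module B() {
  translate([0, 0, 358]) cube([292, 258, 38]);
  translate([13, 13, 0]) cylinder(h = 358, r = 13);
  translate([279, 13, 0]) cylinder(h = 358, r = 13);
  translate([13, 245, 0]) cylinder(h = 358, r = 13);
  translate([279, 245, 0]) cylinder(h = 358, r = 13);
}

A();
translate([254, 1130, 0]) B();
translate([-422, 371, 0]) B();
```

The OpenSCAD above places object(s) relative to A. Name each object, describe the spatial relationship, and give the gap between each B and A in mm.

Each stool's nearest face is 130 mm from the table's bounding box.

A is a table. B is a stool. Two stools sit around the table at the +y, −x sides. The gap between each stool and the table is 130 mm.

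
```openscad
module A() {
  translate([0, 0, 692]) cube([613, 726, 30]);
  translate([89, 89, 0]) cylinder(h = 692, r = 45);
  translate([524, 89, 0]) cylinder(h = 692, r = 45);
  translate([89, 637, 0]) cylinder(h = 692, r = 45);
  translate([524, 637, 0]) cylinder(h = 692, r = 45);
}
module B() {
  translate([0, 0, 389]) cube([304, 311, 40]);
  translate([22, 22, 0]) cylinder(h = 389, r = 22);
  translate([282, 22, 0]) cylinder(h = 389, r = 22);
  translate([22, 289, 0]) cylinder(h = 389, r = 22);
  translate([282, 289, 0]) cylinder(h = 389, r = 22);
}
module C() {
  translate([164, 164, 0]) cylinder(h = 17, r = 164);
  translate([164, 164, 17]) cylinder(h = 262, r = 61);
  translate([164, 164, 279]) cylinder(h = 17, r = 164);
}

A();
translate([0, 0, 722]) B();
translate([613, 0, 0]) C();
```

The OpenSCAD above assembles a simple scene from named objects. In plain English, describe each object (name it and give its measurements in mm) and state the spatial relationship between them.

A is a table with a 613×726 mm rectangular top, 30 mm thick, top surface at z = 722 mm, supported by four round legs of 90 mm diameter, each leg's bounding box inset 44 mm from the nearest pair of top edges, running from the floor.

B is a simple wooden stool: a rectangular seat 304 mm (x) by 311 mm (y), 40 mm thick, top face at z = 429 mm, on four round legs, each 44 mm in diameter. The legs rest on z = 0, each leg's axis is inset half a diameter from the nearest pair of seat edges (so the leg's bounding box is flush with the corner).

C is a spool: two coaxial disc flanges of radius 164 mm and thickness 17 mm, joined by a core cylinder of radius 61 mm and height 262 mm. The lower flange rests on z = 0 and the three cylinders share a vertical axis.

The stool is on top of the table. The spool is against the table's +x side, with their −y faces flush.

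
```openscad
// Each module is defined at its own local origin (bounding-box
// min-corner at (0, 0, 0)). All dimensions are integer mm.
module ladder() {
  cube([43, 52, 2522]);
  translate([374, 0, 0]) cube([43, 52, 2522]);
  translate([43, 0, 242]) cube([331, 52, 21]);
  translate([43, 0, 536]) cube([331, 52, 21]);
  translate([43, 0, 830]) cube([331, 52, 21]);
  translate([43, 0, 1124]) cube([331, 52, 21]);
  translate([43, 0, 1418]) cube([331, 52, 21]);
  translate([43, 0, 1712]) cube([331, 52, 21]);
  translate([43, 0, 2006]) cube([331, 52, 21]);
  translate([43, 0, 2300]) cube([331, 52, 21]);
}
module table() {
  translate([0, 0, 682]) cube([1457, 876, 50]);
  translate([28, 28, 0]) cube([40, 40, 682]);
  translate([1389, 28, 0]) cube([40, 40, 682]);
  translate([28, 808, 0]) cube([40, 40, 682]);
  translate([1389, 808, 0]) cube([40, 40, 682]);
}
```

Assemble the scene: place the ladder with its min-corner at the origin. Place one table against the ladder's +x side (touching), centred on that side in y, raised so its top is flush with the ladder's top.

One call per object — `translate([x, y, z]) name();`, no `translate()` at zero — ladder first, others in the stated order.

ladder();
translate([417, -412, 1790]) table();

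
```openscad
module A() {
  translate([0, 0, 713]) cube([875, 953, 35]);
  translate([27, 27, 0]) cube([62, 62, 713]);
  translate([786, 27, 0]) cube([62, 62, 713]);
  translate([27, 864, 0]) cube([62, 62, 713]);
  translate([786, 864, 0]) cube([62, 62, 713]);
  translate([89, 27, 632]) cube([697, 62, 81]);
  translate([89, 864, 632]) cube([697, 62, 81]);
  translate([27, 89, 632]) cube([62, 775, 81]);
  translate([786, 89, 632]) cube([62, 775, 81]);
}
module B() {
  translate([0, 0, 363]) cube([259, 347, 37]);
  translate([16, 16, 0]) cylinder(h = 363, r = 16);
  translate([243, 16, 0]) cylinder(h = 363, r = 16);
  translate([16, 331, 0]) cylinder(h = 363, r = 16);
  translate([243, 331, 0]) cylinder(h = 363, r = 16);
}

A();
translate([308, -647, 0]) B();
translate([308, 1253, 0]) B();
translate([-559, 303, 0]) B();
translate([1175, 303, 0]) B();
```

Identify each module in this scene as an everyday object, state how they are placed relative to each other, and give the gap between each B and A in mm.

A is a table. B is a stool. Four stools sit around the table at the −y, +y, −x, +x sides. The gap between each stool and the table is 300 mm.

Each stool's nearest face is 300 mm from the table's bounding box.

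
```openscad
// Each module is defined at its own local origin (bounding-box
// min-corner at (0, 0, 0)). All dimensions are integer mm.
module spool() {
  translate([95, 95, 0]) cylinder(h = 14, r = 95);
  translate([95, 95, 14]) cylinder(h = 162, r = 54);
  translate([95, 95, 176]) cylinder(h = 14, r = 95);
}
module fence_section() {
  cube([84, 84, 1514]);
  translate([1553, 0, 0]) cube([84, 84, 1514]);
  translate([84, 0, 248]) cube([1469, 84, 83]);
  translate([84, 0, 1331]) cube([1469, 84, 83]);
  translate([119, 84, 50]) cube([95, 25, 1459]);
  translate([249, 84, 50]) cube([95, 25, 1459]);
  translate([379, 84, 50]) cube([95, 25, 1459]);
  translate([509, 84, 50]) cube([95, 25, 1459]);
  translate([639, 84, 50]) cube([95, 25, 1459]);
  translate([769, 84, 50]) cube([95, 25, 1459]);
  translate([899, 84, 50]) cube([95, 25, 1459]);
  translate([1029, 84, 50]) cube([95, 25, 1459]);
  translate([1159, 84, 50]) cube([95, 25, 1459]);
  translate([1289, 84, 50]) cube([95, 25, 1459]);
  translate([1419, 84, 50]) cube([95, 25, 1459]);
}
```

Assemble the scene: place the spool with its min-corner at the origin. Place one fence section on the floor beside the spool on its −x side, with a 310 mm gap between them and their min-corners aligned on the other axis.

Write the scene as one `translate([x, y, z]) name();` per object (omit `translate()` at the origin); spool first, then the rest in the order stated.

spool();
translate([-1947, 0, 0]) fence_section();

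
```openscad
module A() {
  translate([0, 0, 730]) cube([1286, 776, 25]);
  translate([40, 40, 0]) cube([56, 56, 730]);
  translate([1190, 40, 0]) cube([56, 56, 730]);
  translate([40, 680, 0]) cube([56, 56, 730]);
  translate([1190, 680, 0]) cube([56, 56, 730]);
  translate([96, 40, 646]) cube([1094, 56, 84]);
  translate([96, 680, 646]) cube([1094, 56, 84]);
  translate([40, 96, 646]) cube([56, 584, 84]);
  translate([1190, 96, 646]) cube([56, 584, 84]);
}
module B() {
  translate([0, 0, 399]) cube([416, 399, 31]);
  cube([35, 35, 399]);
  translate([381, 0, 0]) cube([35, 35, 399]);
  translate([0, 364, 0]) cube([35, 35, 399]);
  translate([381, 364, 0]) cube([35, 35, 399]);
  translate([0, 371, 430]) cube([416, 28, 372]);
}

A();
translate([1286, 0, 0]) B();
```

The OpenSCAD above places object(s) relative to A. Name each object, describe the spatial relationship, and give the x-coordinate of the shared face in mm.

The table's +x face and the chair's −x face are both at x = 1286 mm.

A is a table. B is a chair. The chair is against the table's +x side, with their −y faces flush. The x-coordinate of the shared face is 1286 mm.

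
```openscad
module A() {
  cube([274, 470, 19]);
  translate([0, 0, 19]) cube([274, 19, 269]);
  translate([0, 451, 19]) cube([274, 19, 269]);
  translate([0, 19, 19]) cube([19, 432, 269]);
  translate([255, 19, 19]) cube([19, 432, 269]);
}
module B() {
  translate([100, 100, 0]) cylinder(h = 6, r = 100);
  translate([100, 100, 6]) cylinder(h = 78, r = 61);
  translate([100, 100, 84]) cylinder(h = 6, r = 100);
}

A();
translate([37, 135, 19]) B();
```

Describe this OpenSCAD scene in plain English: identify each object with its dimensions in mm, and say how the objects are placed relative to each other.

A is an open storage box with external size 274×470×288 mm and wall thickness 19 mm (the base is also 19 mm thick). The base covers the whole footprint; the four walls stand on the base, with the y-facing walls full-width and the x-facing walls fitting between their inner faces.

B is a spool: two coaxial disc flanges of radius 100 mm and thickness 6 mm, joined by a core cylinder of radius 61 mm and height 78 mm. The lower flange rests on z = 0 and the three cylinders share a vertical axis.

The spool sits inside the open box, centred.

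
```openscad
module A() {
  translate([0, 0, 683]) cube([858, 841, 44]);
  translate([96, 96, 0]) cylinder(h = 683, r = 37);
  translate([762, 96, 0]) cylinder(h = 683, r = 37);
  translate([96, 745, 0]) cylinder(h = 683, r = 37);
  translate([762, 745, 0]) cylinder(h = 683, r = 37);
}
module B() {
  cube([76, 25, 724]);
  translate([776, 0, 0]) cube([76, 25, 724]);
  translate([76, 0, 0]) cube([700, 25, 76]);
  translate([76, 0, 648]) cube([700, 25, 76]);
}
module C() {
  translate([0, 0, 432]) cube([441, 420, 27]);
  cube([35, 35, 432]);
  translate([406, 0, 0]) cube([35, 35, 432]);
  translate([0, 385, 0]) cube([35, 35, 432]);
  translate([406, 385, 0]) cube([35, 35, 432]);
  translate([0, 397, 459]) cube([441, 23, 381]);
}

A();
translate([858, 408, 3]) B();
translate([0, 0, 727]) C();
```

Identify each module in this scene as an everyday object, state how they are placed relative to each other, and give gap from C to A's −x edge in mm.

A is a table. B is a picture frame. C is a chair. The picture frame is beside the table with their tops flush at z = 727. The chair is on top of the table. The gap from the chair to the table's −x edge is 0 mm.

The chair's min-x is at 0; the table's min-x is 0; gap = 0 mm.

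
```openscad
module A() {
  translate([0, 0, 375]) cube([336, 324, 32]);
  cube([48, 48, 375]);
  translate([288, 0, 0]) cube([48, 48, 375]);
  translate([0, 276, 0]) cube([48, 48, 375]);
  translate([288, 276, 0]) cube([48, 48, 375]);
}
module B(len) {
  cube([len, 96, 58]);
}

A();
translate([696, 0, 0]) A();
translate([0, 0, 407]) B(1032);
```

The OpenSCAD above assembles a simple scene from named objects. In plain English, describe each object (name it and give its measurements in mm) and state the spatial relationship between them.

A is a four-legged stool. The seat is 336×324 mm, 32 mm thick, top at z = 407 mm. It stands on four square legs, each 48×48 mm in cross-section, from z = 0 to the seat underside, each flush with a corner of the seat.

B is a rectangular beam 1032 mm long (x), 96 mm deep (y), 58 mm thick (z).

The beam spans the tops of two stools placed 360 mm apart, resting at z = 407 mm.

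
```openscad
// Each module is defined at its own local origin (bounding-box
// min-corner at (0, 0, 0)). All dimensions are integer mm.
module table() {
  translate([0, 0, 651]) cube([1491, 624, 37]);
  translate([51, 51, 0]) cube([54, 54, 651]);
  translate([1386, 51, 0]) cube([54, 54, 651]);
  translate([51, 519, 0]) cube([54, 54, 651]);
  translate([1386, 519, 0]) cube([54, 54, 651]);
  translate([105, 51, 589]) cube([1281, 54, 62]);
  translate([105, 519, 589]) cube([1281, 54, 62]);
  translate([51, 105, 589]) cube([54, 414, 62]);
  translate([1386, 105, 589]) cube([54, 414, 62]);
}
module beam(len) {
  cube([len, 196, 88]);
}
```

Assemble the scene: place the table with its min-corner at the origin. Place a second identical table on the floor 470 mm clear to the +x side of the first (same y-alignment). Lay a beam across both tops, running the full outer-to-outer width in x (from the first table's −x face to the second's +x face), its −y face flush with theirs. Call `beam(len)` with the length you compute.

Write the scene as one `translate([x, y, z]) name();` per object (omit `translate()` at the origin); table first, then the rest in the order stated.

table();
translate([1961, 0, 0]) table();
translate([0, 0, 688]) beam(3452);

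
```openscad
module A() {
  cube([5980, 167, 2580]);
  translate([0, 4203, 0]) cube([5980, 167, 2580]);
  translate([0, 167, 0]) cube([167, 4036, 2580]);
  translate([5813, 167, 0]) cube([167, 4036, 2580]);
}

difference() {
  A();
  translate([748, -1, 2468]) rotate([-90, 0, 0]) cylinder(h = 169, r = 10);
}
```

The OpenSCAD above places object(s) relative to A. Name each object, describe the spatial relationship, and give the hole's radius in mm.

A is a house frame. The house frame has a circular hole through its front wall. The hole's radius is 10 mm.

The subtracted cylinder has r = 10 mm.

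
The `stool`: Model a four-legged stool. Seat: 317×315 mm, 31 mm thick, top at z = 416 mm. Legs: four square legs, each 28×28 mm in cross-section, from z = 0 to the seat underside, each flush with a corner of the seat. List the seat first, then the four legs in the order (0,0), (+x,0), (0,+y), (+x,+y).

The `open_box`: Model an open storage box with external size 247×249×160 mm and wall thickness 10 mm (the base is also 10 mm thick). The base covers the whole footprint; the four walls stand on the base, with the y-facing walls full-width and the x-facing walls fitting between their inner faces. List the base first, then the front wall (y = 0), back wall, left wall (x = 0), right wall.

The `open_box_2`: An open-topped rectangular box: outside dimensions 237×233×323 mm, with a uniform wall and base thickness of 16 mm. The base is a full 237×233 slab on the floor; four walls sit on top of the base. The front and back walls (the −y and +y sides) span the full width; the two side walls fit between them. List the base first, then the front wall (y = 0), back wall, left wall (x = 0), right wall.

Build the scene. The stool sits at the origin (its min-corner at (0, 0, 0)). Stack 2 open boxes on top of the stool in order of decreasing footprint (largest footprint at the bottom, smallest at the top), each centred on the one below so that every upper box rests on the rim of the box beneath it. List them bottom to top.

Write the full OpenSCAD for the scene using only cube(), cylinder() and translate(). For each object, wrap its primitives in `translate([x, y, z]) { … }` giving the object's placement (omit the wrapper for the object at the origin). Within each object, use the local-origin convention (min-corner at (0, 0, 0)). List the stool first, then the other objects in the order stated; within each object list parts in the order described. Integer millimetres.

translate([0, 0, 385]) cube([317, 315, 31]);
cube([28, 28, 385]);
translate([289, 0, 0]) cube([28, 28, 385]);
translate([0, 287, 0]) cube([28, 28, 385]);
translate([289, 287, 0]) cube([28, 28, 385]);
translate([35, 33, 416]) {
  cube([247, 249, 10]);
  translate([0, 0, 10]) cube([247, 10, 150]);
  translate([0, 239, 10]) cube([247, 10, 150]);
  translate([0, 10, 10]) cube([10, 229, 150]);
  translate([237, 10, 10]) cube([10, 229, 150]);
}
translate([40, 41, 576]) {
  cube([237, 233, 16]);
  translate([0, 0, 16]) cube([237, 16, 307]);
  translate([0, 217, 16]) cube([237, 16, 307]);
  translate([0, 16, 16]) cube([16, 201, 307]);
  translate([221, 16, 16]) cube([16, 201, 307]);
}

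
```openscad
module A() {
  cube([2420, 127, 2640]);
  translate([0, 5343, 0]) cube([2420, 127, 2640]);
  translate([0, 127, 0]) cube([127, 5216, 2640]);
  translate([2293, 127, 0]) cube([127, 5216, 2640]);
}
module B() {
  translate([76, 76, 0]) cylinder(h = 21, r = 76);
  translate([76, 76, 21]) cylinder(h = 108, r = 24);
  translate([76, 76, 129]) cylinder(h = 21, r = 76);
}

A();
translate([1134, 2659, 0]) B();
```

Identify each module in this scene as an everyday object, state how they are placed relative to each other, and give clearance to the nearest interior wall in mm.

Clearances: x = 1007, y = 2532; minimum 1007 mm.

A is a house frame. B is a spool. The spool sits inside the house frame, centred. The clearance to the nearest interior wall is 1007 mm.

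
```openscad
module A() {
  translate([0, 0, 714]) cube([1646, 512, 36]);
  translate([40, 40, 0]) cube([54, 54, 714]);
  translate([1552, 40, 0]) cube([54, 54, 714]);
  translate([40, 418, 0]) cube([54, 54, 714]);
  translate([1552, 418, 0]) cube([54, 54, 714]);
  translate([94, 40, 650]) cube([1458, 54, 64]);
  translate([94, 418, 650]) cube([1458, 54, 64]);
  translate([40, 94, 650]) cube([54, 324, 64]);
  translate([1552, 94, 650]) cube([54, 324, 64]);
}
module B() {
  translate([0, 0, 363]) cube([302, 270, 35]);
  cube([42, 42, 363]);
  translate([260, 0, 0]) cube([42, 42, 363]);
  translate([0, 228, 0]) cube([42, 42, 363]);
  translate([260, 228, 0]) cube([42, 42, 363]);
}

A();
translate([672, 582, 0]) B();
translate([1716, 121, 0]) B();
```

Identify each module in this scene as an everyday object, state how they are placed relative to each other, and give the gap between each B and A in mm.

Each stool's nearest face is 70 mm from the table's bounding box.

A is a table. B is a stool. Two stools sit around the table at the +y, +x sides. The gap between each stool and the table is 70 mm.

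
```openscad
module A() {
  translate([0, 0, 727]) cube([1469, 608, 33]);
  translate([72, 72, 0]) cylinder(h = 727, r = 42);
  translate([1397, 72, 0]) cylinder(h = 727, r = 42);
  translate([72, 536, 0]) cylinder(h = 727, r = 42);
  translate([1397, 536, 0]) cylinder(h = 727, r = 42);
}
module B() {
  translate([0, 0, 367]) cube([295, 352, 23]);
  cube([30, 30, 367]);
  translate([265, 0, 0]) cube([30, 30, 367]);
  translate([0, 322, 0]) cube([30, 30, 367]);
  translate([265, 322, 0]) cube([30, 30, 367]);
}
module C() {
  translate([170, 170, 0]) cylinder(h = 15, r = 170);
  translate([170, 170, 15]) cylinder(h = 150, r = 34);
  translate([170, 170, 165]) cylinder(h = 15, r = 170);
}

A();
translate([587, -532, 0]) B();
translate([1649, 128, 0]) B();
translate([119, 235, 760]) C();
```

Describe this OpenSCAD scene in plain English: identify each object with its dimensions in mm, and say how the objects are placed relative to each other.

A is a table with a 1469×608 mm rectangular top, 33 mm thick, top surface at z = 760 mm, supported by four round legs of 84 mm diameter, each leg's bounding box inset 30 mm from the nearest pair of top edges, running from the floor.

B is a four-legged stool. The seat is 295×352 mm, 23 mm thick, top at z = 390 mm. It stands on four square legs, each 30×30 mm in cross-section, from z = 0 to the seat underside, each flush with a corner of the seat.

C is a spool: two coaxial disc flanges of radius 170 mm and thickness 15 mm, joined by a core cylinder of radius 34 mm and height 150 mm. The lower flange rests on z = 0 and the three cylinders share a vertical axis.

Two stools sit around the table at the −y, +x sides. The spool is on top of the table.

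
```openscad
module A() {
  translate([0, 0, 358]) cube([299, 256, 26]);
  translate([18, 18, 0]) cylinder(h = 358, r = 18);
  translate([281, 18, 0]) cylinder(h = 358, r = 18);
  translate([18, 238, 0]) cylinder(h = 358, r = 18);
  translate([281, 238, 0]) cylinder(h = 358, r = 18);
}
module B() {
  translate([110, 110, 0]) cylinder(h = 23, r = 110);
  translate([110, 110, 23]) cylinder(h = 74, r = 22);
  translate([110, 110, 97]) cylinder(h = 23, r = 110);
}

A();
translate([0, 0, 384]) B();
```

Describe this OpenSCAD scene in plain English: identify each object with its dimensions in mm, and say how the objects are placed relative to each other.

A is a four-legged stool. The seat is a 299×256×26 mm slab whose top surface is at z = 384 mm; four round legs, each 36 mm in diameter, run from the floor (z = 0) to the underside of the seat, each leg's axis is inset half a diameter from the nearest pair of seat edges (so the leg's bounding box is flush with the corner).

B is a spool: two coaxial disc flanges of radius 110 mm and thickness 23 mm, joined by a core cylinder of radius 22 mm and height 74 mm. The lower flange rests on z = 0 and the three cylinders share a vertical axis.

The spool is on top of the stool.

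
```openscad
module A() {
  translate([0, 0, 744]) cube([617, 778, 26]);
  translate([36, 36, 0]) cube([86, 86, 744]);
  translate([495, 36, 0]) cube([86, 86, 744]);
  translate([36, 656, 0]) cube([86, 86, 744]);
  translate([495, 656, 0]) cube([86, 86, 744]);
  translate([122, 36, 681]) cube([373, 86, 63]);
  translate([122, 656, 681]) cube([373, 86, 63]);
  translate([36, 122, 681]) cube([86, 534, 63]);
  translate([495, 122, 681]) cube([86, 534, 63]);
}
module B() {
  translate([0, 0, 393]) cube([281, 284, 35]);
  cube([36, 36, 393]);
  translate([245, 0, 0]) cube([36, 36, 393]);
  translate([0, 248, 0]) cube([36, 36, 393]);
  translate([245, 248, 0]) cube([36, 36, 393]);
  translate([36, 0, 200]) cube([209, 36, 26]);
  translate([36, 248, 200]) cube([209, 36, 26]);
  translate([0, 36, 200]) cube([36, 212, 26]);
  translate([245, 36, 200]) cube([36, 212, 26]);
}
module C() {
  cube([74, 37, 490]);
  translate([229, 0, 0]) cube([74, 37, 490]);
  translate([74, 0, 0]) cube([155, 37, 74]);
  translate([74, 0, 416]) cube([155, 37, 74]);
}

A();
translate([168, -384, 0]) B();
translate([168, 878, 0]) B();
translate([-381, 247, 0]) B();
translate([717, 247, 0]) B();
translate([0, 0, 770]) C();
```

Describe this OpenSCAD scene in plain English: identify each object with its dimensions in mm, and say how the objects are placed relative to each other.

A is a rectangular dining table. The top is 617×778×26 mm with its upper surface at z = 770 mm. It stands on four 86×86 mm square legs, each inset 36 mm from the nearest pair of top edges, running from the floor to the underside of the top. Four apron rails, 86 mm thick and 63 mm tall, run between adjacent legs with their top edges flush with the underside of the top and their outer faces flush with the legs' outer faces.

B is a simple wooden stool: a rectangular seat 281 mm (x) by 284 mm (y), 35 mm thick, top face at z = 428 mm, on four square legs, each 36×36 mm in cross-section. The legs rest on z = 0, each flush with a corner of the seat. Four stretchers, 36 mm wide and 26 mm tall, connect adjacent legs with their undersides at z = 200 mm, each running between the inner faces of the legs it joins and aligned with the legs' outer faces on the other axis.

C is a rectangular picture frame lying in the x–z plane (depth along y). The opening is 155 mm wide (x) by 342 mm tall (z), surrounded by a border 74 mm wide on all four sides. The frame is 37 mm deep and is made of two full-height vertical stiles with two horizontal rails fitted between them.

Four stools sit around the table at the −y, +y, −x, +x sides. The picture frame is on top of the table.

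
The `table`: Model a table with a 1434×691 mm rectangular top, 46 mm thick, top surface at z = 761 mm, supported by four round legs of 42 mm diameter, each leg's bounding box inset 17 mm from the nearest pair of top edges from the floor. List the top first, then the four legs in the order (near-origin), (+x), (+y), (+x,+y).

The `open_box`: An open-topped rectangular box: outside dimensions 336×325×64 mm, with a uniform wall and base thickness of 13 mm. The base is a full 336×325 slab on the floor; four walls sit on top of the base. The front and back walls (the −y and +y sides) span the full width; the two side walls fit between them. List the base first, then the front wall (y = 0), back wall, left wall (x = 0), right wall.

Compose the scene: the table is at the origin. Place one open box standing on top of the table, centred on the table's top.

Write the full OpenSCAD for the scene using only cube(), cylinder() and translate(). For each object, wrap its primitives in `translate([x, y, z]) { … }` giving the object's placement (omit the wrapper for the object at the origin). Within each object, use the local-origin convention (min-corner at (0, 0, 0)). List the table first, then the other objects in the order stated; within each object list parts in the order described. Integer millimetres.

translate([0, 0, 715]) cube([1434, 691, 46]);
translate([38, 38, 0]) cylinder(h = 715, r = 21);
translate([1396, 38, 0]) cylinder(h = 715, r = 21);
translate([38, 653, 0]) cylinder(h = 715, r = 21);
translate([1396, 653, 0]) cylinder(h = 715, r = 21);
translate([549, 183, 761]) {
  cube([336, 325, 13]);
  translate([0, 0, 13]) cube([336, 13, 51]);
  translate([0, 312, 13]) cube([336, 13, 51]);
  translate([0, 13, 13]) cube([13, 299, 51]);
  translate([323, 13, 13]) cube([13, 299, 51]);
}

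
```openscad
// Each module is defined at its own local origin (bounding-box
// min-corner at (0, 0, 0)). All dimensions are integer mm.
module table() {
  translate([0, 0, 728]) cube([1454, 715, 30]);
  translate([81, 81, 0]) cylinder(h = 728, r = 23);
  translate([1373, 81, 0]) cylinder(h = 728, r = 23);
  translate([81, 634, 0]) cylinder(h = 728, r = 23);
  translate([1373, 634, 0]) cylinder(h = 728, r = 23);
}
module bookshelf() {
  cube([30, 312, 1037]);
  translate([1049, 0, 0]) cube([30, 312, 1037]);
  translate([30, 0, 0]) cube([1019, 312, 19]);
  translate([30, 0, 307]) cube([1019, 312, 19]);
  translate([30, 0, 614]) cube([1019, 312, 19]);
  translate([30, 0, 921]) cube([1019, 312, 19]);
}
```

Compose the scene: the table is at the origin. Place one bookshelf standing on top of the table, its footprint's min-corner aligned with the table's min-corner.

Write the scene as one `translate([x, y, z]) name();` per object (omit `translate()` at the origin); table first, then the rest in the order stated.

table();
translate([0, 0, 758]) bookshelf();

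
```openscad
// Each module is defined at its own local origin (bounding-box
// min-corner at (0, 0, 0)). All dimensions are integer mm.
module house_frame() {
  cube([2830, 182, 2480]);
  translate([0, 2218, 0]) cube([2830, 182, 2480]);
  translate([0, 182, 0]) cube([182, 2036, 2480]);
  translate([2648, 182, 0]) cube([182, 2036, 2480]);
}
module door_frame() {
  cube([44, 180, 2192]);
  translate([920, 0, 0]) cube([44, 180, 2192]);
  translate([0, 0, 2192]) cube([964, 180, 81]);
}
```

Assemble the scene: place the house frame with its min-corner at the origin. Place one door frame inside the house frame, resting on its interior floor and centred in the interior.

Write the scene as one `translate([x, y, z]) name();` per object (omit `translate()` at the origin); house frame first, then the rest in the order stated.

house_frame();
translate([933, 1110, 0]) door_frame();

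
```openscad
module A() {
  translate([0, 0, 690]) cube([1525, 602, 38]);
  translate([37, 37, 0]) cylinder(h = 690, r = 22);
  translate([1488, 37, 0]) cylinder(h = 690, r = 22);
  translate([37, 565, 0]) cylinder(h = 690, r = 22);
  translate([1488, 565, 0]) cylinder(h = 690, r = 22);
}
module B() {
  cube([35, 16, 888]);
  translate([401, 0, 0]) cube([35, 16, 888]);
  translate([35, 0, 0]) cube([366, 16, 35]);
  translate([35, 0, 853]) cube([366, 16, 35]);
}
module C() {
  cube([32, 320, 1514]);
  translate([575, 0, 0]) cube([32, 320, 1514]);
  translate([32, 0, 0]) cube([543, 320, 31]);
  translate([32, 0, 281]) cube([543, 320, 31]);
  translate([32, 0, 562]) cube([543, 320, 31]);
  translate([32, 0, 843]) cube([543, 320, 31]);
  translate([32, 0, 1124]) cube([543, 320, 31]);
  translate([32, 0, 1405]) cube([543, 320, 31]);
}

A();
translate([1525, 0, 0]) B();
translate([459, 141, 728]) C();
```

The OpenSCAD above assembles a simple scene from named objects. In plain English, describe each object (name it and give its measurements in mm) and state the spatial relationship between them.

A is a rectangular dining table. The top is 1525×602×38 mm with its upper surface at z = 728 mm. It stands on four round legs of 44 mm diameter, each leg's bounding box inset 15 mm from the nearest pair of top edges, running from the floor to the underside of the top.

B is a picture frame with a 366×818 mm rectangular opening (x by z) and a uniform 35 mm border on every side. Frame depth is 16 mm along y. It is built from two vertical stiles running the full outside height and two horizontal rails spanning the gap between the stiles.

C is an open bookshelf. Two side panels, each 32 mm thick, 320 mm deep and 1514 mm tall, stand 607 mm apart (outside-to-outside). Between them sit 6 shelves, each 31 mm thick and 320 mm deep, spanning the full gap between the sides. The bottom shelf rests on the floor (its underside at z = 0) and the clear gap between one shelf's top and the next shelf's underside is 250 mm.

The picture frame is against the table's +x side, with their −y faces flush. The bookshelf is on top of the table, centred.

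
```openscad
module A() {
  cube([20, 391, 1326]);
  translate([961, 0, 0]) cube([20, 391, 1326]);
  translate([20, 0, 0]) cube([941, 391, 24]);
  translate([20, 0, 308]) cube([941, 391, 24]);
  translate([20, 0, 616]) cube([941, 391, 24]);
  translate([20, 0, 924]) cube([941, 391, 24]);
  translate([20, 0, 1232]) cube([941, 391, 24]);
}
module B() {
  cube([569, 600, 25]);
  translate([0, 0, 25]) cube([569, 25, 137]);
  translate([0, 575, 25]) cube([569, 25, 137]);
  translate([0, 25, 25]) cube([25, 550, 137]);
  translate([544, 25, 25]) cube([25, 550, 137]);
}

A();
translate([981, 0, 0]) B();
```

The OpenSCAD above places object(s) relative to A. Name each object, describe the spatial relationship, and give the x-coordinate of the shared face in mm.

The bookshelf's +x face and the open box's −x face are both at x = 981 mm.

A is a bookshelf. B is an open box. The open box is against the bookshelf's +x side, with their −y faces flush. The x-coordinate of the shared face is 981 mm.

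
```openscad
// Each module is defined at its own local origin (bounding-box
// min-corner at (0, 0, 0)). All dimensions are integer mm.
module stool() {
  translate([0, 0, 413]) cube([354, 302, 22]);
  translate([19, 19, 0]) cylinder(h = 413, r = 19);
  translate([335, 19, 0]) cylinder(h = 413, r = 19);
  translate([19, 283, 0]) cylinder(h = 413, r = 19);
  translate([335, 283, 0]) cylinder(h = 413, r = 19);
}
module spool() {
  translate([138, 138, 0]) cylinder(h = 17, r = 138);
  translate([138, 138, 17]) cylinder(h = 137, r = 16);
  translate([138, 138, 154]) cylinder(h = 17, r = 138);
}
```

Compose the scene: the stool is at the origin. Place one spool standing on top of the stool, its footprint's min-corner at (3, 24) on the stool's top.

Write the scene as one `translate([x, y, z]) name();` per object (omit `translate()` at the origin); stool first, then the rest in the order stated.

stool();
translate([3, 24, 435]) spool();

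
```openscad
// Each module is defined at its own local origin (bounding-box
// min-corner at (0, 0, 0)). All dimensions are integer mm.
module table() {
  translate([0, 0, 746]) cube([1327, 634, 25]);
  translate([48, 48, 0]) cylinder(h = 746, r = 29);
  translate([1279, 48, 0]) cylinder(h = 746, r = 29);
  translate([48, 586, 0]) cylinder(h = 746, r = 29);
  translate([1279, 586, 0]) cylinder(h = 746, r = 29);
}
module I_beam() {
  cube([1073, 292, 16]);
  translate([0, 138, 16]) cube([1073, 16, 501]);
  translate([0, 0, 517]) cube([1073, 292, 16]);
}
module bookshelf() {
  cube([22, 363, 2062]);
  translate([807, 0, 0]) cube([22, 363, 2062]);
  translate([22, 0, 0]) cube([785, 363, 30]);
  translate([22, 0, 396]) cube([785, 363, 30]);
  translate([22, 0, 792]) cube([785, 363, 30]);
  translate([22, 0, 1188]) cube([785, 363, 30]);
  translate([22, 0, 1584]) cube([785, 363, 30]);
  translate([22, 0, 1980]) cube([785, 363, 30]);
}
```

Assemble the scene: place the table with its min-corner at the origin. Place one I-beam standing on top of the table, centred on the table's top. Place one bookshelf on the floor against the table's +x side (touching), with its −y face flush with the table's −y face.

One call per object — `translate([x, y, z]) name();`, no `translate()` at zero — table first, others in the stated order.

table();
translate([127, 171, 771]) I_beam();
translate([1327, 0, 0]) bookshelf();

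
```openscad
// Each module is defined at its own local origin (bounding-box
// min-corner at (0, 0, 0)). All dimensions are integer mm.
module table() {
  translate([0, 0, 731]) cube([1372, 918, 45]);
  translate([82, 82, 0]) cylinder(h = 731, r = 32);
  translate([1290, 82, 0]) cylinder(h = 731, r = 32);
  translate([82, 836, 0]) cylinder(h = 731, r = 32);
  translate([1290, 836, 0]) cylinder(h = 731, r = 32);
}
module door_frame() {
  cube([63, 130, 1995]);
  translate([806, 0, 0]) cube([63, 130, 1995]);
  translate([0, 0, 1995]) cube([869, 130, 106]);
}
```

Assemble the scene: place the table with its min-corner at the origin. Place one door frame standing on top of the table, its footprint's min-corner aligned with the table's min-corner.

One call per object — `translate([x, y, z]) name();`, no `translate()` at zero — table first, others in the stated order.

table();
translate([0, 0, 776]) door_frame();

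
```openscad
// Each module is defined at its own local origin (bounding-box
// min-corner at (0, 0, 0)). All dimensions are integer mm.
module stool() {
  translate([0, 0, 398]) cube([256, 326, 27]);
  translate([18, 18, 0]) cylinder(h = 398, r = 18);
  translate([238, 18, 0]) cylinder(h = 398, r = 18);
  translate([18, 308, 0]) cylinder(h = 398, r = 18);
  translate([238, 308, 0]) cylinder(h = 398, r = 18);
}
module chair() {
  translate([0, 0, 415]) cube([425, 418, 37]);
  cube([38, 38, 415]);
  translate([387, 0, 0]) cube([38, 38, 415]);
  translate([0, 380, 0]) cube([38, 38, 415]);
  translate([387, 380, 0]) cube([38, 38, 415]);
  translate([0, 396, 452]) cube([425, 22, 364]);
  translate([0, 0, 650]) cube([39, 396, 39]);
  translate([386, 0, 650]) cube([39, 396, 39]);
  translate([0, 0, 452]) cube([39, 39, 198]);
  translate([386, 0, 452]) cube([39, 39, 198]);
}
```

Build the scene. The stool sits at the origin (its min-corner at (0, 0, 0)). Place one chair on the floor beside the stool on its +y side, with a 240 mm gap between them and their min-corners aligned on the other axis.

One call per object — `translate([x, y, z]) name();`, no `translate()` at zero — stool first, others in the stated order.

stool();
translate([0, 566, 0]) chair();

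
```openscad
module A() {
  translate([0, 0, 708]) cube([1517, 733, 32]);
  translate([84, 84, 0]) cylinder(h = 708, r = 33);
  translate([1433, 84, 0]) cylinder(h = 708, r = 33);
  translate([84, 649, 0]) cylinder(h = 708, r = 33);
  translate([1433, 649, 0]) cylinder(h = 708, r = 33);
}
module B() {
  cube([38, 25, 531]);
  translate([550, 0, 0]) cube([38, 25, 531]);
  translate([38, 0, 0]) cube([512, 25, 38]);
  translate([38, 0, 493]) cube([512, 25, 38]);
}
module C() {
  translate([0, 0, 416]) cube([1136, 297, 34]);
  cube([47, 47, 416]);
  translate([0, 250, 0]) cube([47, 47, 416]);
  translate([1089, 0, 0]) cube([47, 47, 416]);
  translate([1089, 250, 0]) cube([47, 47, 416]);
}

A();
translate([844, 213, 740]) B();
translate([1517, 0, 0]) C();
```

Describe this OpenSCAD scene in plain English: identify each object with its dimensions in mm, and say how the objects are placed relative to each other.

A is a table with a 1517×733 mm rectangular top, 32 mm thick, top surface at z = 740 mm, supported by four round legs of 66 mm diameter, each leg's bounding box inset 51 mm from the nearest pair of top edges, running from the floor.

B is a picture frame with a 512×455 mm rectangular opening (x by z) and a uniform 38 mm border on every side. Frame depth is 25 mm along y. It is built from two vertical stiles running the full outside height and two horizontal rails spanning the gap between the stiles.

C is a bench: a 1136×297 mm seat slab, 34 mm thick, top at z = 450 mm, on four 47×47 mm square legs flush with the seat corners and standing on z = 0.

The picture frame is on top of the table. The bench is against the table's +x side, with their −y faces flush.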